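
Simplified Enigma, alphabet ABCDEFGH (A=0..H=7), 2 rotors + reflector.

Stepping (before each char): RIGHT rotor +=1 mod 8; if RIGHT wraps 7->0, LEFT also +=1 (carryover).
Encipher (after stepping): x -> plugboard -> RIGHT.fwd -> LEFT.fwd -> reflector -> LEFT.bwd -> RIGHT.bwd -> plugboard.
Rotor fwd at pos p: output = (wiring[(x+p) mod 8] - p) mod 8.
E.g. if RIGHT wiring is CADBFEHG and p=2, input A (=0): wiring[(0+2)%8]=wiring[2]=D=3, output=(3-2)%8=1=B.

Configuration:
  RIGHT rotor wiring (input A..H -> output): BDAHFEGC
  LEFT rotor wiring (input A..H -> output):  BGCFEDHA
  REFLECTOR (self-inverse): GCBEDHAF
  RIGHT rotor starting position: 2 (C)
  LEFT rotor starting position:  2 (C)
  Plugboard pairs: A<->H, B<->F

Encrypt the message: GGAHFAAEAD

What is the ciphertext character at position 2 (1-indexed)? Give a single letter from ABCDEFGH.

Char 1 ('G'): step: R->3, L=2; G->plug->G->R->A->L->A->refl->G->L'->F->R'->H->plug->A
Char 2 ('G'): step: R->4, L=2; G->plug->G->R->E->L->F->refl->H->L'->G->R'->D->plug->D

D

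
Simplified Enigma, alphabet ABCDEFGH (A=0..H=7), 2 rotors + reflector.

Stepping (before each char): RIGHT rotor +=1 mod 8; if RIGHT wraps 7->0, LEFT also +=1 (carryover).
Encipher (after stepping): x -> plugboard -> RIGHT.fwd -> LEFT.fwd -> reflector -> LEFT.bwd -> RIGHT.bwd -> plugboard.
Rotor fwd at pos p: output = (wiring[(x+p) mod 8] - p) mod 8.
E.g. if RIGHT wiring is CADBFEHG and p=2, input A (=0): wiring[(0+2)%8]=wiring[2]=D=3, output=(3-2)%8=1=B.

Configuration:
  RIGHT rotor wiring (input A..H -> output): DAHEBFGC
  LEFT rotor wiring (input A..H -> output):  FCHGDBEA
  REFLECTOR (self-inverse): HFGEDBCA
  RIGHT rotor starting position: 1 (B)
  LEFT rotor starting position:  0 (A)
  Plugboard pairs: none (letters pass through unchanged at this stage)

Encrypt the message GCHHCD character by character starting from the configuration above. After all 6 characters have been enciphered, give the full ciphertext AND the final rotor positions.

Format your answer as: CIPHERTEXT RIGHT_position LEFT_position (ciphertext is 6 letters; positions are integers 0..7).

Char 1 ('G'): step: R->2, L=0; G->plug->G->R->B->L->C->refl->G->L'->D->R'->D->plug->D
Char 2 ('C'): step: R->3, L=0; C->plug->C->R->C->L->H->refl->A->L'->H->R'->E->plug->E
Char 3 ('H'): step: R->4, L=0; H->plug->H->R->A->L->F->refl->B->L'->F->R'->A->plug->A
Char 4 ('H'): step: R->5, L=0; H->plug->H->R->E->L->D->refl->E->L'->G->R'->D->plug->D
Char 5 ('C'): step: R->6, L=0; C->plug->C->R->F->L->B->refl->F->L'->A->R'->A->plug->A
Char 6 ('D'): step: R->7, L=0; D->plug->D->R->A->L->F->refl->B->L'->F->R'->E->plug->E
Final: ciphertext=DEADAE, RIGHT=7, LEFT=0

Answer: DEADAE 7 0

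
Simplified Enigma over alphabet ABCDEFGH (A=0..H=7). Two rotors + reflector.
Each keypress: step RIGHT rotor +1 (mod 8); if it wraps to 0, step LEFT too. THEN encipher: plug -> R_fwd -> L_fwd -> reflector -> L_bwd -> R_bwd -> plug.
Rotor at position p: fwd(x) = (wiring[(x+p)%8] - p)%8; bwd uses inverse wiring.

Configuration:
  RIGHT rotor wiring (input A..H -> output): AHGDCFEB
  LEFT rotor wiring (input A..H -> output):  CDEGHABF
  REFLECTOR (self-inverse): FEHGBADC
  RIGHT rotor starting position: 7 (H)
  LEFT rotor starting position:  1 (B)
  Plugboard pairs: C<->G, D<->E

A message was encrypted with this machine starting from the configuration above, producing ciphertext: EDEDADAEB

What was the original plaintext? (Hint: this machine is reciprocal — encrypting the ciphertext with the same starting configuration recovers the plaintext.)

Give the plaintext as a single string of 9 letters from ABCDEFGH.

Char 1 ('E'): step: R->0, L->2 (L advanced); E->plug->D->R->D->L->G->refl->D->L'->F->R'->F->plug->F
Char 2 ('D'): step: R->1, L=2; D->plug->E->R->E->L->H->refl->C->L'->A->R'->G->plug->C
Char 3 ('E'): step: R->2, L=2; E->plug->D->R->D->L->G->refl->D->L'->F->R'->H->plug->H
Char 4 ('D'): step: R->3, L=2; D->plug->E->R->G->L->A->refl->F->L'->C->R'->C->plug->G
Char 5 ('A'): step: R->4, L=2; A->plug->A->R->G->L->A->refl->F->L'->C->R'->G->plug->C
Char 6 ('D'): step: R->5, L=2; D->plug->E->R->C->L->F->refl->A->L'->G->R'->G->plug->C
Char 7 ('A'): step: R->6, L=2; A->plug->A->R->G->L->A->refl->F->L'->C->R'->C->plug->G
Char 8 ('E'): step: R->7, L=2; E->plug->D->R->H->L->B->refl->E->L'->B->R'->B->plug->B
Char 9 ('B'): step: R->0, L->3 (L advanced); B->plug->B->R->H->L->B->refl->E->L'->B->R'->H->plug->H

Answer: FCHGCCGBH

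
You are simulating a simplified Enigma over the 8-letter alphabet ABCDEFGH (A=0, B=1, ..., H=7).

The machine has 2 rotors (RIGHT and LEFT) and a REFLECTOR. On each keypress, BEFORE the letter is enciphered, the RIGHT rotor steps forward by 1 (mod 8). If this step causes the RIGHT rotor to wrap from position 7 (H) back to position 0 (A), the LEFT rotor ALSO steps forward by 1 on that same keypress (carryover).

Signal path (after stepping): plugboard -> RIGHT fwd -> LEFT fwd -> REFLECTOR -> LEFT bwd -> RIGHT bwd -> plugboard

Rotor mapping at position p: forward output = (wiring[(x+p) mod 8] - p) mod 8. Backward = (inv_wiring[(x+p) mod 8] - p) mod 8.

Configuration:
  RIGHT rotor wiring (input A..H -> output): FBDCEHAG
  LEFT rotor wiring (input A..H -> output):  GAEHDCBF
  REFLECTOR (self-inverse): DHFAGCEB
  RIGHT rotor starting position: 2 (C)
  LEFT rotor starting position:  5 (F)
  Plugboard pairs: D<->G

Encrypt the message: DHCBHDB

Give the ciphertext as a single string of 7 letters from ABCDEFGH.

Char 1 ('D'): step: R->3, L=5; D->plug->G->R->G->L->C->refl->F->L'->A->R'->H->plug->H
Char 2 ('H'): step: R->4, L=5; H->plug->H->R->G->L->C->refl->F->L'->A->R'->A->plug->A
Char 3 ('C'): step: R->5, L=5; C->plug->C->R->B->L->E->refl->G->L'->H->R'->H->plug->H
Char 4 ('B'): step: R->6, L=5; B->plug->B->R->A->L->F->refl->C->L'->G->R'->G->plug->D
Char 5 ('H'): step: R->7, L=5; H->plug->H->R->B->L->E->refl->G->L'->H->R'->A->plug->A
Char 6 ('D'): step: R->0, L->6 (L advanced); D->plug->G->R->A->L->D->refl->A->L'->C->R'->D->plug->G
Char 7 ('B'): step: R->1, L=6; B->plug->B->R->C->L->A->refl->D->L'->A->R'->A->plug->A

Answer: HAHDAGA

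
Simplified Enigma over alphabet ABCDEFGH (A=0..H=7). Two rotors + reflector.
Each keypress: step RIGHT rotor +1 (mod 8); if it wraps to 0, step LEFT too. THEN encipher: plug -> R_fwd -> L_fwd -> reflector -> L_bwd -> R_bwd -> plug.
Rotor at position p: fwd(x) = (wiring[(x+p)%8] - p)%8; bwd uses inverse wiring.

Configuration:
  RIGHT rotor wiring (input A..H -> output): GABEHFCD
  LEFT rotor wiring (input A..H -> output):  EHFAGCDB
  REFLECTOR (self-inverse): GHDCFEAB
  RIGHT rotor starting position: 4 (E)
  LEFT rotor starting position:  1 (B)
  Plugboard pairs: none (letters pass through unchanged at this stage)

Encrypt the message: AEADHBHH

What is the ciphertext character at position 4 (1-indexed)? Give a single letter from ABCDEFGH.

Char 1 ('A'): step: R->5, L=1; A->plug->A->R->A->L->G->refl->A->L'->G->R'->C->plug->C
Char 2 ('E'): step: R->6, L=1; E->plug->E->R->D->L->F->refl->E->L'->B->R'->G->plug->G
Char 3 ('A'): step: R->7, L=1; A->plug->A->R->E->L->B->refl->H->L'->C->R'->D->plug->D
Char 4 ('D'): step: R->0, L->2 (L advanced); D->plug->D->R->E->L->B->refl->H->L'->F->R'->F->plug->F

F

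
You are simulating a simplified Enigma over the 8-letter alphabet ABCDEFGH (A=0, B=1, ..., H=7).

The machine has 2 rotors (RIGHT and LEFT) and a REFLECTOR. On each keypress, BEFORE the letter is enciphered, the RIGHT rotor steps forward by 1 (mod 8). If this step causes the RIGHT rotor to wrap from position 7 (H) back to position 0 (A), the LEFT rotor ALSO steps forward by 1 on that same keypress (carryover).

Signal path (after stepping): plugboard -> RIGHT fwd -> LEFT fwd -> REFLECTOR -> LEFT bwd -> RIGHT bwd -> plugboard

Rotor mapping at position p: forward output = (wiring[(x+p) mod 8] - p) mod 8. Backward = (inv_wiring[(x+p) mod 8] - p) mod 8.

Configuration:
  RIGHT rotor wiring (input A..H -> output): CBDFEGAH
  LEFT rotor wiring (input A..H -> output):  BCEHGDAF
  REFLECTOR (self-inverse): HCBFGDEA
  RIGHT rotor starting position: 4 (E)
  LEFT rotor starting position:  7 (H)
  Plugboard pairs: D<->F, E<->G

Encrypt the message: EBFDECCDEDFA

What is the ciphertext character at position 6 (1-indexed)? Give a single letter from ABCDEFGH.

Char 1 ('E'): step: R->5, L=7; E->plug->G->R->A->L->G->refl->E->L'->G->R'->F->plug->D
Char 2 ('B'): step: R->6, L=7; B->plug->B->R->B->L->C->refl->B->L'->H->R'->F->plug->D
Char 3 ('F'): step: R->7, L=7; F->plug->D->R->E->L->A->refl->H->L'->F->R'->F->plug->D
Char 4 ('D'): step: R->0, L->0 (L advanced); D->plug->F->R->G->L->A->refl->H->L'->D->R'->C->plug->C
Char 5 ('E'): step: R->1, L=0; E->plug->G->R->G->L->A->refl->H->L'->D->R'->D->plug->F
Char 6 ('C'): step: R->2, L=0; C->plug->C->R->C->L->E->refl->G->L'->E->R'->D->plug->F

F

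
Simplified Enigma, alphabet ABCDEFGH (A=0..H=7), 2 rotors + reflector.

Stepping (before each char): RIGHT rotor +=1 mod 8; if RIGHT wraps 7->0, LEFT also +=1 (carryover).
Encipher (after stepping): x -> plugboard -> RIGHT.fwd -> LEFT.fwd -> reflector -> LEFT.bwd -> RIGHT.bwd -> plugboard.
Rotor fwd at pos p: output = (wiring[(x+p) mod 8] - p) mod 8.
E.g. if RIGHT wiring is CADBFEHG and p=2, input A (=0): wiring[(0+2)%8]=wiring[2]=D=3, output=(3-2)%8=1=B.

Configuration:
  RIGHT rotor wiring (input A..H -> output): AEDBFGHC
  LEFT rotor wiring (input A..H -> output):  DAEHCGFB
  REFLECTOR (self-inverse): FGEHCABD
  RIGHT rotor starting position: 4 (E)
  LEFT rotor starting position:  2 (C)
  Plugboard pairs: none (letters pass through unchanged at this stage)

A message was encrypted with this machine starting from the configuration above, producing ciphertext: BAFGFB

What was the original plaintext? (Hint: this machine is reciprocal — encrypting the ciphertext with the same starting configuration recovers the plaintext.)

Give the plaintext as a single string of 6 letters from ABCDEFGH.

Char 1 ('B'): step: R->5, L=2; B->plug->B->R->C->L->A->refl->F->L'->B->R'->A->plug->A
Char 2 ('A'): step: R->6, L=2; A->plug->A->R->B->L->F->refl->A->L'->C->R'->C->plug->C
Char 3 ('F'): step: R->7, L=2; F->plug->F->R->G->L->B->refl->G->L'->H->R'->G->plug->G
Char 4 ('G'): step: R->0, L->3 (L advanced); G->plug->G->R->H->L->B->refl->G->L'->E->R'->B->plug->B
Char 5 ('F'): step: R->1, L=3; F->plug->F->R->G->L->F->refl->A->L'->F->R'->E->plug->E
Char 6 ('B'): step: R->2, L=3; B->plug->B->R->H->L->B->refl->G->L'->E->R'->D->plug->D

Answer: ACGBED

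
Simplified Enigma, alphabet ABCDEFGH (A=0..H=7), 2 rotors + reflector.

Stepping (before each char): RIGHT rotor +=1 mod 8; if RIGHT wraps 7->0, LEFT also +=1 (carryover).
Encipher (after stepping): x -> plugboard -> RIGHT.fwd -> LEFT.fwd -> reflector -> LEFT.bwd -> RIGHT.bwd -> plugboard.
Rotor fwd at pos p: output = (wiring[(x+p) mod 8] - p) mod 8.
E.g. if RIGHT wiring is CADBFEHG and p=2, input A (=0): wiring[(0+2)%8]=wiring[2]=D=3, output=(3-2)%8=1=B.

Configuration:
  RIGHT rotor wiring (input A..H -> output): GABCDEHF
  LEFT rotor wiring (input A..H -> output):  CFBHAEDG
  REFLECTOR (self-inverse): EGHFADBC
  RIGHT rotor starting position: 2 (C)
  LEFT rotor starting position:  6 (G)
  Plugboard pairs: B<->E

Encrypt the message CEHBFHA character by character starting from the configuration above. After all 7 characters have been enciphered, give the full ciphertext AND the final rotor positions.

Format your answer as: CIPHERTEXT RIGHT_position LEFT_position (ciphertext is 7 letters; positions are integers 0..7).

Char 1 ('C'): step: R->3, L=6; C->plug->C->R->B->L->A->refl->E->L'->C->R'->E->plug->B
Char 2 ('E'): step: R->4, L=6; E->plug->B->R->A->L->F->refl->D->L'->E->R'->F->plug->F
Char 3 ('H'): step: R->5, L=6; H->plug->H->R->G->L->C->refl->H->L'->D->R'->E->plug->B
Char 4 ('B'): step: R->6, L=6; B->plug->E->R->D->L->H->refl->C->L'->G->R'->H->plug->H
Char 5 ('F'): step: R->7, L=6; F->plug->F->R->E->L->D->refl->F->L'->A->R'->H->plug->H
Char 6 ('H'): step: R->0, L->7 (L advanced); H->plug->H->R->F->L->B->refl->G->L'->C->R'->D->plug->D
Char 7 ('A'): step: R->1, L=7; A->plug->A->R->H->L->E->refl->A->L'->E->R'->G->plug->G
Final: ciphertext=BFBHHDG, RIGHT=1, LEFT=7

Answer: BFBHHDG 1 7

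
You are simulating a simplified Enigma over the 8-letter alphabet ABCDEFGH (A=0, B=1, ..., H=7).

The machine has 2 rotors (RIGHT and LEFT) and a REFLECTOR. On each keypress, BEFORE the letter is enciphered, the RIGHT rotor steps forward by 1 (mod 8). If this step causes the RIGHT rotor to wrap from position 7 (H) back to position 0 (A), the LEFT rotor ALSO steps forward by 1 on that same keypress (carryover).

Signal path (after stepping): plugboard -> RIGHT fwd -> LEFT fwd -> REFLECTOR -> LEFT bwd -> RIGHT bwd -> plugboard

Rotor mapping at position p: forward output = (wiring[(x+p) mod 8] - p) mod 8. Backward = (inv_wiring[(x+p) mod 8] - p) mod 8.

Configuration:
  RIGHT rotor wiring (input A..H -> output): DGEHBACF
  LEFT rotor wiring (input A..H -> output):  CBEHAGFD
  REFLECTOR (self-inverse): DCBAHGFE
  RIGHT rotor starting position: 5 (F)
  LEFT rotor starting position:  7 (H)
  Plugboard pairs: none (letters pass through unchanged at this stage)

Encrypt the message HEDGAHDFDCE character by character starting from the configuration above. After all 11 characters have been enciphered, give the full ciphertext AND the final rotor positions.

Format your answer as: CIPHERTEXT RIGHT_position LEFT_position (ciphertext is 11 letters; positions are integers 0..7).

Char 1 ('H'): step: R->6, L=7; H->plug->H->R->C->L->C->refl->B->L'->F->R'->C->plug->C
Char 2 ('E'): step: R->7, L=7; E->plug->E->R->A->L->E->refl->H->L'->G->R'->A->plug->A
Char 3 ('D'): step: R->0, L->0 (L advanced); D->plug->D->R->H->L->D->refl->A->L'->E->R'->C->plug->C
Char 4 ('G'): step: R->1, L=0; G->plug->G->R->E->L->A->refl->D->L'->H->R'->E->plug->E
Char 5 ('A'): step: R->2, L=0; A->plug->A->R->C->L->E->refl->H->L'->D->R'->F->plug->F
Char 6 ('H'): step: R->3, L=0; H->plug->H->R->B->L->B->refl->C->L'->A->R'->F->plug->F
Char 7 ('D'): step: R->4, L=0; D->plug->D->R->B->L->B->refl->C->L'->A->R'->G->plug->G
Char 8 ('F'): step: R->5, L=0; F->plug->F->R->H->L->D->refl->A->L'->E->R'->H->plug->H
Char 9 ('D'): step: R->6, L=0; D->plug->D->R->A->L->C->refl->B->L'->B->R'->F->plug->F
Char 10 ('C'): step: R->7, L=0; C->plug->C->R->H->L->D->refl->A->L'->E->R'->B->plug->B
Char 11 ('E'): step: R->0, L->1 (L advanced); E->plug->E->R->B->L->D->refl->A->L'->A->R'->F->plug->F
Final: ciphertext=CACEFFGHFBF, RIGHT=0, LEFT=1

Answer: CACEFFGHFBF 0 1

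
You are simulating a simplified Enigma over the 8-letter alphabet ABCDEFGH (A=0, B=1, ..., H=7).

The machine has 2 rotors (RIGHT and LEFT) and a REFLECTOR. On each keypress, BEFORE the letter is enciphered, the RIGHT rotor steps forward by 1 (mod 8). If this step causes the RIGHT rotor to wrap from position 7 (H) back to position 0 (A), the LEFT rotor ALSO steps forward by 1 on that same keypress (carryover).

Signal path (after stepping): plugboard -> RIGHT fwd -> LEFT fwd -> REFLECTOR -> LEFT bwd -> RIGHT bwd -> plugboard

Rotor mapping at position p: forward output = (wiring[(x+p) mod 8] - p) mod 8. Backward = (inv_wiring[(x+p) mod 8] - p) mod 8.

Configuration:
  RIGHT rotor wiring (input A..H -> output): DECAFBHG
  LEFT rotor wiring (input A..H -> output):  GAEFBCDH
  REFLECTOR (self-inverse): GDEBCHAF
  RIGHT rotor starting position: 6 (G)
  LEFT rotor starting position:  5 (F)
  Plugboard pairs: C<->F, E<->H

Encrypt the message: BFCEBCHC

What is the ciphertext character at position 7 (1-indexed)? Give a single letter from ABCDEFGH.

Char 1 ('B'): step: R->7, L=5; B->plug->B->R->E->L->D->refl->B->L'->D->R'->D->plug->D
Char 2 ('F'): step: R->0, L->6 (L advanced); F->plug->C->R->C->L->A->refl->G->L'->E->R'->B->plug->B
Char 3 ('C'): step: R->1, L=6; C->plug->F->R->G->L->D->refl->B->L'->B->R'->B->plug->B
Char 4 ('E'): step: R->2, L=6; E->plug->H->R->C->L->A->refl->G->L'->E->R'->F->plug->C
Char 5 ('B'): step: R->3, L=6; B->plug->B->R->C->L->A->refl->G->L'->E->R'->D->plug->D
Char 6 ('C'): step: R->4, L=6; C->plug->F->R->A->L->F->refl->H->L'->F->R'->B->plug->B
Char 7 ('H'): step: R->5, L=6; H->plug->E->R->H->L->E->refl->C->L'->D->R'->G->plug->G

G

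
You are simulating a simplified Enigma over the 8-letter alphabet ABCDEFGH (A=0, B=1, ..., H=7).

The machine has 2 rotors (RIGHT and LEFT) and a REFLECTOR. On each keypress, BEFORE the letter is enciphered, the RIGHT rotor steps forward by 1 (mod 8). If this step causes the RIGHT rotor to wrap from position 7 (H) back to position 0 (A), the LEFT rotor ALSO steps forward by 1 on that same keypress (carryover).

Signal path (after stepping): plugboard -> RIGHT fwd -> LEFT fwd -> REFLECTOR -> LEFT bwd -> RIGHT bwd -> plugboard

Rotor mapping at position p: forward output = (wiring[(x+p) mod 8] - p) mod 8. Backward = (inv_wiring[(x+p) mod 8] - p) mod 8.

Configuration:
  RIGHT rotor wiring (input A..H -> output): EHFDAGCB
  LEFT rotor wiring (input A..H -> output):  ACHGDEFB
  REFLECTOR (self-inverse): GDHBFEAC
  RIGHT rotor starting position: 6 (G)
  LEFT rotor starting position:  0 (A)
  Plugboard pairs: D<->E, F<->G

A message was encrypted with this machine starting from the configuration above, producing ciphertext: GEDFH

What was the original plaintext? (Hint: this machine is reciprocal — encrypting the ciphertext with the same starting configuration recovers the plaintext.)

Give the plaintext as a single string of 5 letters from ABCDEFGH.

Char 1 ('G'): step: R->7, L=0; G->plug->F->R->B->L->C->refl->H->L'->C->R'->A->plug->A
Char 2 ('E'): step: R->0, L->1 (L advanced); E->plug->D->R->D->L->C->refl->H->L'->H->R'->B->plug->B
Char 3 ('D'): step: R->1, L=1; D->plug->E->R->F->L->E->refl->F->L'->C->R'->C->plug->C
Char 4 ('F'): step: R->2, L=1; F->plug->G->R->C->L->F->refl->E->L'->F->R'->H->plug->H
Char 5 ('H'): step: R->3, L=1; H->plug->H->R->C->L->F->refl->E->L'->F->R'->B->plug->B

Answer: ABCHB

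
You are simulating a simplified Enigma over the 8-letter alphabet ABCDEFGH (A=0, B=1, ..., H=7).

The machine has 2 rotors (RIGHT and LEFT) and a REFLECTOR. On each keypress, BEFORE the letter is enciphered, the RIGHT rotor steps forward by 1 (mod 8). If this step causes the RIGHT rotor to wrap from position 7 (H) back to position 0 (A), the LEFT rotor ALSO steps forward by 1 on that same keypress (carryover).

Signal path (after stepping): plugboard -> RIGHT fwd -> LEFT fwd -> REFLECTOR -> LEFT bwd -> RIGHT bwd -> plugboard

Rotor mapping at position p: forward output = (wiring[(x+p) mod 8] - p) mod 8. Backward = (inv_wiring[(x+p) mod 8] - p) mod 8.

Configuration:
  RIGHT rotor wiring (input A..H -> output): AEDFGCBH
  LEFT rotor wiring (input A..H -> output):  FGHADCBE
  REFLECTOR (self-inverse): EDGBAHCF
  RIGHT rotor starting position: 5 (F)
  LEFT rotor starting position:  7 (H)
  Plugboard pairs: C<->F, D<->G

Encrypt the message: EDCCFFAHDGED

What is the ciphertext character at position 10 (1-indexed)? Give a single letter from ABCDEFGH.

Char 1 ('E'): step: R->6, L=7; E->plug->E->R->F->L->E->refl->A->L'->D->R'->A->plug->A
Char 2 ('D'): step: R->7, L=7; D->plug->G->R->D->L->A->refl->E->L'->F->R'->C->plug->F
Char 3 ('C'): step: R->0, L->0 (L advanced); C->plug->F->R->C->L->H->refl->F->L'->A->R'->A->plug->A
Char 4 ('C'): step: R->1, L=0; C->plug->F->R->A->L->F->refl->H->L'->C->R'->B->plug->B
Char 5 ('F'): step: R->2, L=0; F->plug->C->R->E->L->D->refl->B->L'->G->R'->G->plug->D
Char 6 ('F'): step: R->3, L=0; F->plug->C->R->H->L->E->refl->A->L'->D->R'->B->plug->B
Char 7 ('A'): step: R->4, L=0; A->plug->A->R->C->L->H->refl->F->L'->A->R'->F->plug->C
Char 8 ('H'): step: R->5, L=0; H->plug->H->R->B->L->G->refl->C->L'->F->R'->A->plug->A
Char 9 ('D'): step: R->6, L=0; D->plug->G->R->A->L->F->refl->H->L'->C->R'->C->plug->F
Char 10 ('G'): step: R->7, L=0; G->plug->D->R->E->L->D->refl->B->L'->G->R'->E->plug->E

E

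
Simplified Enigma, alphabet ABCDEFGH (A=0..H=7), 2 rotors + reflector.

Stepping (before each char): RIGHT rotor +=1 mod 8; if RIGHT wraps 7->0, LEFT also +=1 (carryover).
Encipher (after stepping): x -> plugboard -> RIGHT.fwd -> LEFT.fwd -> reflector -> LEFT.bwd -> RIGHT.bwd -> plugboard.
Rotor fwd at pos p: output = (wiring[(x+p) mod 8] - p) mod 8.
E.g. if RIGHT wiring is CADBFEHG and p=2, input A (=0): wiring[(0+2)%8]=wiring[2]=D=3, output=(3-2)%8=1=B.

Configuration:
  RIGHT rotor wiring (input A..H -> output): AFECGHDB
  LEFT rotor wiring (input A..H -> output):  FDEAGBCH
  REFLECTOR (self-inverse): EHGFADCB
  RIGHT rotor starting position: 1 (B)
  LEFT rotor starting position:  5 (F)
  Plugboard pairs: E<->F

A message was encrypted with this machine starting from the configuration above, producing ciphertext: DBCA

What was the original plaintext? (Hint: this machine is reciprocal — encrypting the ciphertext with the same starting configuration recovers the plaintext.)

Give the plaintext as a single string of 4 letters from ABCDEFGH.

Char 1 ('D'): step: R->2, L=5; D->plug->D->R->F->L->H->refl->B->L'->H->R'->F->plug->E
Char 2 ('B'): step: R->3, L=5; B->plug->B->R->D->L->A->refl->E->L'->A->R'->D->plug->D
Char 3 ('C'): step: R->4, L=5; C->plug->C->R->H->L->B->refl->H->L'->F->R'->D->plug->D
Char 4 ('A'): step: R->5, L=5; A->plug->A->R->C->L->C->refl->G->L'->E->R'->C->plug->C

Answer: EDDC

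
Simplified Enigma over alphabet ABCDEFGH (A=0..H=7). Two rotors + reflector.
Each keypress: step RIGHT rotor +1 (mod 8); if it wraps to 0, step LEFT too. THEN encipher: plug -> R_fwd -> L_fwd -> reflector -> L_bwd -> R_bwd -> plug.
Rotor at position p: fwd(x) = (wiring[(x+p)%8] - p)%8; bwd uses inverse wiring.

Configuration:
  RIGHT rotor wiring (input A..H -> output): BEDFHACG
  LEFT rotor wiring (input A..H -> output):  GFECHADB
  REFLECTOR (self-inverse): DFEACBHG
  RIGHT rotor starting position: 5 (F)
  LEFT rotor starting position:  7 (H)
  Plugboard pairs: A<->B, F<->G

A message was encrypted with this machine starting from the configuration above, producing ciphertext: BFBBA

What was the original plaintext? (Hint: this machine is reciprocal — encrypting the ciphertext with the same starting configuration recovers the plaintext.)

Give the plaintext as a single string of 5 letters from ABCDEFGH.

Answer: EAEAH

Derivation:
Char 1 ('B'): step: R->6, L=7; B->plug->A->R->E->L->D->refl->A->L'->F->R'->E->plug->E
Char 2 ('F'): step: R->7, L=7; F->plug->G->R->B->L->H->refl->G->L'->C->R'->B->plug->A
Char 3 ('B'): step: R->0, L->0 (L advanced); B->plug->A->R->B->L->F->refl->B->L'->H->R'->E->plug->E
Char 4 ('B'): step: R->1, L=0; B->plug->A->R->D->L->C->refl->E->L'->C->R'->B->plug->A
Char 5 ('A'): step: R->2, L=0; A->plug->B->R->D->L->C->refl->E->L'->C->R'->H->plug->H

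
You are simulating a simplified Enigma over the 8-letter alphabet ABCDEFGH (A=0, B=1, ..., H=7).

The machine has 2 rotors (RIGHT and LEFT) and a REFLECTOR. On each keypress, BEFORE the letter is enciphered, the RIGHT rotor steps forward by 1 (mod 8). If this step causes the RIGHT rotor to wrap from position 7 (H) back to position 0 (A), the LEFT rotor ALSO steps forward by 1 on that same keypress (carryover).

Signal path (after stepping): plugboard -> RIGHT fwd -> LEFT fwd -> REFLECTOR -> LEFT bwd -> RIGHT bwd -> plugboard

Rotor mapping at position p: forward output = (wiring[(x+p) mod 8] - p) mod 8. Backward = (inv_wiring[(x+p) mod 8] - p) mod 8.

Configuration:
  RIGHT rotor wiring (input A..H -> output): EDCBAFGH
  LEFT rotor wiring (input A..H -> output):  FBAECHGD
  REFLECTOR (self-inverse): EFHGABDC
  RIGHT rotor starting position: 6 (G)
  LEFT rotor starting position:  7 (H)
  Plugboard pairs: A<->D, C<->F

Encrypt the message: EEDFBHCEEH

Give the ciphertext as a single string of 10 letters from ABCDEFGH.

Char 1 ('E'): step: R->7, L=7; E->plug->E->R->C->L->C->refl->H->L'->H->R'->H->plug->H
Char 2 ('E'): step: R->0, L->0 (L advanced); E->plug->E->R->A->L->F->refl->B->L'->B->R'->D->plug->A
Char 3 ('D'): step: R->1, L=0; D->plug->A->R->C->L->A->refl->E->L'->D->R'->H->plug->H
Char 4 ('F'): step: R->2, L=0; F->plug->C->R->G->L->G->refl->D->L'->H->R'->B->plug->B
Char 5 ('B'): step: R->3, L=0; B->plug->B->R->F->L->H->refl->C->L'->E->R'->E->plug->E
Char 6 ('H'): step: R->4, L=0; H->plug->H->R->F->L->H->refl->C->L'->E->R'->A->plug->D
Char 7 ('C'): step: R->5, L=0; C->plug->F->R->F->L->H->refl->C->L'->E->R'->G->plug->G
Char 8 ('E'): step: R->6, L=0; E->plug->E->R->E->L->C->refl->H->L'->F->R'->D->plug->A
Char 9 ('E'): step: R->7, L=0; E->plug->E->R->C->L->A->refl->E->L'->D->R'->D->plug->A
Char 10 ('H'): step: R->0, L->1 (L advanced); H->plug->H->R->H->L->E->refl->A->L'->A->R'->E->plug->E

Answer: HAHBEDGAAE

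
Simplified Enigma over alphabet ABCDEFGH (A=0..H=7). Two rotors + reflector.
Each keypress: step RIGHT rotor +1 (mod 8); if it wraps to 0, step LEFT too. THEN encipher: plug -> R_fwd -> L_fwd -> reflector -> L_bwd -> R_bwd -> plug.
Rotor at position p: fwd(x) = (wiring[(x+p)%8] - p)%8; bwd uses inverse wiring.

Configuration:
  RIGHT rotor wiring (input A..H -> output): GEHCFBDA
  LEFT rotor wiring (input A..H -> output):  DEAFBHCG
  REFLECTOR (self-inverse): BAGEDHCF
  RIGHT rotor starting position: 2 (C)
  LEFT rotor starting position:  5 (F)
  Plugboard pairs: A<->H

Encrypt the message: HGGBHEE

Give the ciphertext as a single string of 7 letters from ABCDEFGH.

Char 1 ('H'): step: R->3, L=5; H->plug->A->R->H->L->E->refl->D->L'->F->R'->E->plug->E
Char 2 ('G'): step: R->4, L=5; G->plug->G->R->D->L->G->refl->C->L'->A->R'->F->plug->F
Char 3 ('G'): step: R->5, L=5; G->plug->G->R->F->L->D->refl->E->L'->H->R'->E->plug->E
Char 4 ('B'): step: R->6, L=5; B->plug->B->R->C->L->B->refl->A->L'->G->R'->D->plug->D
Char 5 ('H'): step: R->7, L=5; H->plug->A->R->B->L->F->refl->H->L'->E->R'->H->plug->A
Char 6 ('E'): step: R->0, L->6 (L advanced); E->plug->E->R->F->L->H->refl->F->L'->C->R'->D->plug->D
Char 7 ('E'): step: R->1, L=6; E->plug->E->R->A->L->E->refl->D->L'->G->R'->B->plug->B

Answer: EFEDADB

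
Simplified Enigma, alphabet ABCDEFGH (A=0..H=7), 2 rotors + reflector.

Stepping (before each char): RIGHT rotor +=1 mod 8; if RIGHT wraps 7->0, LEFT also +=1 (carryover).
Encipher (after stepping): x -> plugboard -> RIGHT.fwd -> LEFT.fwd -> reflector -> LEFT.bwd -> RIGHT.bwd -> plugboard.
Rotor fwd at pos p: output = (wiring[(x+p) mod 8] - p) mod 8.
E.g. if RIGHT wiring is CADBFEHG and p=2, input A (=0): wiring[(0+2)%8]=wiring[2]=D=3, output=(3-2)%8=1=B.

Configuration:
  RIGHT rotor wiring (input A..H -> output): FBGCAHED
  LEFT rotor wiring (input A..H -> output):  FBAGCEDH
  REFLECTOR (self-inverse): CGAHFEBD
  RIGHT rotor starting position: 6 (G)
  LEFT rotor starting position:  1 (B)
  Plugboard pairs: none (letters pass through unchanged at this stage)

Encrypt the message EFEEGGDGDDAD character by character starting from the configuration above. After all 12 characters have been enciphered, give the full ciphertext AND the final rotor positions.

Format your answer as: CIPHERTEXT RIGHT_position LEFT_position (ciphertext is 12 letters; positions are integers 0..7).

Char 1 ('E'): step: R->7, L=1; E->plug->E->R->D->L->B->refl->G->L'->G->R'->B->plug->B
Char 2 ('F'): step: R->0, L->2 (L advanced); F->plug->F->R->H->L->H->refl->D->L'->G->R'->C->plug->C
Char 3 ('E'): step: R->1, L=2; E->plug->E->R->G->L->D->refl->H->L'->H->R'->D->plug->D
Char 4 ('E'): step: R->2, L=2; E->plug->E->R->C->L->A->refl->C->L'->D->R'->G->plug->G
Char 5 ('G'): step: R->3, L=2; G->plug->G->R->G->L->D->refl->H->L'->H->R'->A->plug->A
Char 6 ('G'): step: R->4, L=2; G->plug->G->R->C->L->A->refl->C->L'->D->R'->B->plug->B
Char 7 ('D'): step: R->5, L=2; D->plug->D->R->A->L->G->refl->B->L'->E->R'->E->plug->E
Char 8 ('G'): step: R->6, L=2; G->plug->G->R->C->L->A->refl->C->L'->D->R'->D->plug->D
Char 9 ('D'): step: R->7, L=2; D->plug->D->R->H->L->H->refl->D->L'->G->R'->B->plug->B
Char 10 ('D'): step: R->0, L->3 (L advanced); D->plug->D->R->C->L->B->refl->G->L'->G->R'->C->plug->C
Char 11 ('A'): step: R->1, L=3; A->plug->A->R->A->L->D->refl->H->L'->B->R'->C->plug->C
Char 12 ('D'): step: R->2, L=3; D->plug->D->R->F->L->C->refl->A->L'->D->R'->G->plug->G
Final: ciphertext=BCDGABEDBCCG, RIGHT=2, LEFT=3

Answer: BCDGABEDBCCG 2 3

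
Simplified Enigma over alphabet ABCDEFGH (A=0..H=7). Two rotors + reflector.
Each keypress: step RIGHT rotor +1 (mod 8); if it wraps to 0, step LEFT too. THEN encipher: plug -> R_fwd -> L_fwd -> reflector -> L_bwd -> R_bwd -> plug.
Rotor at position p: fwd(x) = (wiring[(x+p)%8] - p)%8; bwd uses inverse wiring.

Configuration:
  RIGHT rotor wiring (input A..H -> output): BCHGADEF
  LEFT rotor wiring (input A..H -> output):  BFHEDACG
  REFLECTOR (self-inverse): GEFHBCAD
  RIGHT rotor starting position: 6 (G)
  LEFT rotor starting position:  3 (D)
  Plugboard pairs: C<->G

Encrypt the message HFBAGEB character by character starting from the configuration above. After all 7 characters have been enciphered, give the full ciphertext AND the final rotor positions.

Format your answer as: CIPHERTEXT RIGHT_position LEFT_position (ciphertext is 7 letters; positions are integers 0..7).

Answer: FCHDFDF 5 4

Derivation:
Char 1 ('H'): step: R->7, L=3; H->plug->H->R->F->L->G->refl->A->L'->B->R'->F->plug->F
Char 2 ('F'): step: R->0, L->4 (L advanced); F->plug->F->R->D->L->C->refl->F->L'->E->R'->G->plug->C
Char 3 ('B'): step: R->1, L=4; B->plug->B->R->G->L->D->refl->H->L'->A->R'->H->plug->H
Char 4 ('A'): step: R->2, L=4; A->plug->A->R->F->L->B->refl->E->L'->B->R'->D->plug->D
Char 5 ('G'): step: R->3, L=4; G->plug->C->R->A->L->H->refl->D->L'->G->R'->F->plug->F
Char 6 ('E'): step: R->4, L=4; E->plug->E->R->F->L->B->refl->E->L'->B->R'->D->plug->D
Char 7 ('B'): step: R->5, L=4; B->plug->B->R->H->L->A->refl->G->L'->C->R'->F->plug->F
Final: ciphertext=FCHDFDF, RIGHT=5, LEFT=4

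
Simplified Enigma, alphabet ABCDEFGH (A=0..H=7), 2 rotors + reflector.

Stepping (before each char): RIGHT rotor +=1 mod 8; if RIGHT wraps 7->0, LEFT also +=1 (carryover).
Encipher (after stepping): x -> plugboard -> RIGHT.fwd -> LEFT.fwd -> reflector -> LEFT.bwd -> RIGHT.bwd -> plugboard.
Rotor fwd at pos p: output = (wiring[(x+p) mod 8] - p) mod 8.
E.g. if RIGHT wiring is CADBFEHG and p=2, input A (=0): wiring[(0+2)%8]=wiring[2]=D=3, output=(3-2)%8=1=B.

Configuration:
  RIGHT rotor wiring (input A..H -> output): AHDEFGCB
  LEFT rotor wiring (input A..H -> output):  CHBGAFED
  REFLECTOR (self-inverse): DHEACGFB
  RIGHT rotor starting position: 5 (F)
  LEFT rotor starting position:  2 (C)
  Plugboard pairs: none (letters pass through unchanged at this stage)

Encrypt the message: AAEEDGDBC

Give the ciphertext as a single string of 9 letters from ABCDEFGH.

Char 1 ('A'): step: R->6, L=2; A->plug->A->R->E->L->C->refl->E->L'->B->R'->D->plug->D
Char 2 ('A'): step: R->7, L=2; A->plug->A->R->C->L->G->refl->F->L'->H->R'->G->plug->G
Char 3 ('E'): step: R->0, L->3 (L advanced); E->plug->E->R->F->L->H->refl->B->L'->D->R'->C->plug->C
Char 4 ('E'): step: R->1, L=3; E->plug->E->R->F->L->H->refl->B->L'->D->R'->C->plug->C
Char 5 ('D'): step: R->2, L=3; D->plug->D->R->E->L->A->refl->D->L'->A->R'->E->plug->E
Char 6 ('G'): step: R->3, L=3; G->plug->G->R->E->L->A->refl->D->L'->A->R'->H->plug->H
Char 7 ('D'): step: R->4, L=3; D->plug->D->R->F->L->H->refl->B->L'->D->R'->F->plug->F
Char 8 ('B'): step: R->5, L=3; B->plug->B->R->F->L->H->refl->B->L'->D->R'->D->plug->D
Char 9 ('C'): step: R->6, L=3; C->plug->C->R->C->L->C->refl->E->L'->G->R'->F->plug->F

Answer: DGCCEHFDF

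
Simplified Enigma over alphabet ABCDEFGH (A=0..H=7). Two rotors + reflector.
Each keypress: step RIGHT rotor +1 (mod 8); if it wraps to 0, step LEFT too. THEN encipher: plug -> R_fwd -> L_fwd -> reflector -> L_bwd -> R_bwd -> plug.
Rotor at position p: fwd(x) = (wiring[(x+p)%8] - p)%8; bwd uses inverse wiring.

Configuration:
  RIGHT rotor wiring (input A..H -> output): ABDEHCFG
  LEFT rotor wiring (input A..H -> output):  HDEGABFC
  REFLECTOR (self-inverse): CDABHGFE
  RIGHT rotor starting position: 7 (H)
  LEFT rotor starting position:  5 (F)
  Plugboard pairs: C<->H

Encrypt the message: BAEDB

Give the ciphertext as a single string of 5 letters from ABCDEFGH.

Char 1 ('B'): step: R->0, L->6 (L advanced); B->plug->B->R->B->L->E->refl->H->L'->A->R'->A->plug->A
Char 2 ('A'): step: R->1, L=6; A->plug->A->R->A->L->H->refl->E->L'->B->R'->E->plug->E
Char 3 ('E'): step: R->2, L=6; E->plug->E->R->D->L->F->refl->G->L'->E->R'->F->plug->F
Char 4 ('D'): step: R->3, L=6; D->plug->D->R->C->L->B->refl->D->L'->H->R'->C->plug->H
Char 5 ('B'): step: R->4, L=6; B->plug->B->R->G->L->C->refl->A->L'->F->R'->F->plug->F

Answer: AEFHF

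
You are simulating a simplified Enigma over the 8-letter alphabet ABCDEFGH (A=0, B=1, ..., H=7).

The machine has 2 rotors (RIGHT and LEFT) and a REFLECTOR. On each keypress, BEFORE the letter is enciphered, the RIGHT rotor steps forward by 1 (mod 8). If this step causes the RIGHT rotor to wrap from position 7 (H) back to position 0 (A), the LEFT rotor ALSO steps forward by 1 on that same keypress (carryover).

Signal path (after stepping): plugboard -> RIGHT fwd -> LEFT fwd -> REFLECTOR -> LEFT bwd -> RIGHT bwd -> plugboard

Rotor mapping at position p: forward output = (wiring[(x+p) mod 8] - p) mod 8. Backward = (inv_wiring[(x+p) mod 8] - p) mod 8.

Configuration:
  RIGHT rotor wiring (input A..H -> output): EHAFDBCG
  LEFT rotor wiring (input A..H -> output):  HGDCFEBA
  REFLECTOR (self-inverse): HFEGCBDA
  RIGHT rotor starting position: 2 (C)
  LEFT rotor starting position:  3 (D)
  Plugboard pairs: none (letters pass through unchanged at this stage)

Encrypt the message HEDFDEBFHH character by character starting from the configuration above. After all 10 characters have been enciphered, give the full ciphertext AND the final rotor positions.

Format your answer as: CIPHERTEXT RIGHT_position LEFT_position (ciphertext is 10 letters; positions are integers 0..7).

Answer: FAGBBDCDEC 4 4

Derivation:
Char 1 ('H'): step: R->3, L=3; H->plug->H->R->F->L->E->refl->C->L'->B->R'->F->plug->F
Char 2 ('E'): step: R->4, L=3; E->plug->E->R->A->L->H->refl->A->L'->H->R'->A->plug->A
Char 3 ('D'): step: R->5, L=3; D->plug->D->R->H->L->A->refl->H->L'->A->R'->G->plug->G
Char 4 ('F'): step: R->6, L=3; F->plug->F->R->H->L->A->refl->H->L'->A->R'->B->plug->B
Char 5 ('D'): step: R->7, L=3; D->plug->D->R->B->L->C->refl->E->L'->F->R'->B->plug->B
Char 6 ('E'): step: R->0, L->4 (L advanced); E->plug->E->R->D->L->E->refl->C->L'->F->R'->D->plug->D
Char 7 ('B'): step: R->1, L=4; B->plug->B->R->H->L->G->refl->D->L'->E->R'->C->plug->C
Char 8 ('F'): step: R->2, L=4; F->plug->F->R->E->L->D->refl->G->L'->H->R'->D->plug->D
Char 9 ('H'): step: R->3, L=4; H->plug->H->R->F->L->C->refl->E->L'->D->R'->E->plug->E
Char 10 ('H'): step: R->4, L=4; H->plug->H->R->B->L->A->refl->H->L'->G->R'->C->plug->C
Final: ciphertext=FAGBBDCDEC, RIGHT=4, LEFT=4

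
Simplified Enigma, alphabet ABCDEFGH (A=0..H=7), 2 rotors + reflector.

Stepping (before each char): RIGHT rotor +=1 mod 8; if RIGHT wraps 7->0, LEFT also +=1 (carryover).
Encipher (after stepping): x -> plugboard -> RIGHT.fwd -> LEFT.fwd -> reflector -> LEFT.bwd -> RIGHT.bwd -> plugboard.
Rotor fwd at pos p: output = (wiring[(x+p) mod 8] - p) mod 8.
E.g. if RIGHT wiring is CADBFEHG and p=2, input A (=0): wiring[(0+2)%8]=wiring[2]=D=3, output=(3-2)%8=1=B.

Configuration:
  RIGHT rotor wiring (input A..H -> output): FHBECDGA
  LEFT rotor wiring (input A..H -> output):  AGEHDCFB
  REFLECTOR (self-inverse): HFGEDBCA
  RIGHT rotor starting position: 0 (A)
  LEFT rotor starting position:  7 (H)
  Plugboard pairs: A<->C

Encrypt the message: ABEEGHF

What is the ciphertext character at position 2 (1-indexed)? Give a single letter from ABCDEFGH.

Char 1 ('A'): step: R->1, L=7; A->plug->C->R->D->L->F->refl->B->L'->B->R'->D->plug->D
Char 2 ('B'): step: R->2, L=7; B->plug->B->R->C->L->H->refl->A->L'->E->R'->E->plug->E

E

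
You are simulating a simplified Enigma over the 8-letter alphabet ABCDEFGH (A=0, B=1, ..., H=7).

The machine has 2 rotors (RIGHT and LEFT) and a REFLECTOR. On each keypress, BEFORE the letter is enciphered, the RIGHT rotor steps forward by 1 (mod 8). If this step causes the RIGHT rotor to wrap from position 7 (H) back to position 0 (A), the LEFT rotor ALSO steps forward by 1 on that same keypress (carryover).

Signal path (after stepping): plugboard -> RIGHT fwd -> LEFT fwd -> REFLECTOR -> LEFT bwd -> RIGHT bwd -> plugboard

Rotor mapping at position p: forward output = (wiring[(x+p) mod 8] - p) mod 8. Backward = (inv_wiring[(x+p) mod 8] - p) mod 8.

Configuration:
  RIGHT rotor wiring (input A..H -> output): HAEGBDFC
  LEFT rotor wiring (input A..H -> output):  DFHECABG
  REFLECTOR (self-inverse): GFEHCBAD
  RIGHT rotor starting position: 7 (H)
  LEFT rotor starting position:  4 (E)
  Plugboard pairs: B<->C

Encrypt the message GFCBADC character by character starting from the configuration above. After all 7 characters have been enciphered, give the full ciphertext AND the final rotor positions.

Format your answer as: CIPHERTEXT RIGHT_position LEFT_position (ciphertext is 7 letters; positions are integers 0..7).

Char 1 ('G'): step: R->0, L->5 (L advanced); G->plug->G->R->F->L->C->refl->E->L'->B->R'->E->plug->E
Char 2 ('F'): step: R->1, L=5; F->plug->F->R->E->L->A->refl->G->L'->D->R'->B->plug->C
Char 3 ('C'): step: R->2, L=5; C->plug->B->R->E->L->A->refl->G->L'->D->R'->E->plug->E
Char 4 ('B'): step: R->3, L=5; B->plug->C->R->A->L->D->refl->H->L'->G->R'->B->plug->C
Char 5 ('A'): step: R->4, L=5; A->plug->A->R->F->L->C->refl->E->L'->B->R'->C->plug->B
Char 6 ('D'): step: R->5, L=5; D->plug->D->R->C->L->B->refl->F->L'->H->R'->F->plug->F
Char 7 ('C'): step: R->6, L=5; C->plug->B->R->E->L->A->refl->G->L'->D->R'->G->plug->G
Final: ciphertext=ECECBFG, RIGHT=6, LEFT=5

Answer: ECECBFG 6 5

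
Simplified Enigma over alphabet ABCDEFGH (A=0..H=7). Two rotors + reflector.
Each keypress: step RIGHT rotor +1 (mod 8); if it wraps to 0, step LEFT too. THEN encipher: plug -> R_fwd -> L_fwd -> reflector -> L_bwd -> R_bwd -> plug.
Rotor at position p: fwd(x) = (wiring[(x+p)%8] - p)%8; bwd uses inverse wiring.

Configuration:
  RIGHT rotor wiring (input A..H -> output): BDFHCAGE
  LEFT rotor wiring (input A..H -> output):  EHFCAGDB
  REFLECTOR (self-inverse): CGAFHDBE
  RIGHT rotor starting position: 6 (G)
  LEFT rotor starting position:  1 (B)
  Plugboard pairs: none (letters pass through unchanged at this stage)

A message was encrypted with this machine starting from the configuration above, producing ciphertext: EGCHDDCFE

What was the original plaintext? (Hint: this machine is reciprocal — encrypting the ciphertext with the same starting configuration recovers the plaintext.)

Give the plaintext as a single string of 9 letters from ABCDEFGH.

Answer: BADDCFFBH

Derivation:
Char 1 ('E'): step: R->7, L=1; E->plug->E->R->A->L->G->refl->B->L'->C->R'->B->plug->B
Char 2 ('G'): step: R->0, L->2 (L advanced); G->plug->G->R->G->L->C->refl->A->L'->B->R'->A->plug->A
Char 3 ('C'): step: R->1, L=2; C->plug->C->R->G->L->C->refl->A->L'->B->R'->D->plug->D
Char 4 ('H'): step: R->2, L=2; H->plug->H->R->B->L->A->refl->C->L'->G->R'->D->plug->D
Char 5 ('D'): step: R->3, L=2; D->plug->D->R->D->L->E->refl->H->L'->F->R'->C->plug->C
Char 6 ('D'): step: R->4, L=2; D->plug->D->R->A->L->D->refl->F->L'->H->R'->F->plug->F
Char 7 ('C'): step: R->5, L=2; C->plug->C->R->H->L->F->refl->D->L'->A->R'->F->plug->F
Char 8 ('F'): step: R->6, L=2; F->plug->F->R->B->L->A->refl->C->L'->G->R'->B->plug->B
Char 9 ('E'): step: R->7, L=2; E->plug->E->R->A->L->D->refl->F->L'->H->R'->H->plug->H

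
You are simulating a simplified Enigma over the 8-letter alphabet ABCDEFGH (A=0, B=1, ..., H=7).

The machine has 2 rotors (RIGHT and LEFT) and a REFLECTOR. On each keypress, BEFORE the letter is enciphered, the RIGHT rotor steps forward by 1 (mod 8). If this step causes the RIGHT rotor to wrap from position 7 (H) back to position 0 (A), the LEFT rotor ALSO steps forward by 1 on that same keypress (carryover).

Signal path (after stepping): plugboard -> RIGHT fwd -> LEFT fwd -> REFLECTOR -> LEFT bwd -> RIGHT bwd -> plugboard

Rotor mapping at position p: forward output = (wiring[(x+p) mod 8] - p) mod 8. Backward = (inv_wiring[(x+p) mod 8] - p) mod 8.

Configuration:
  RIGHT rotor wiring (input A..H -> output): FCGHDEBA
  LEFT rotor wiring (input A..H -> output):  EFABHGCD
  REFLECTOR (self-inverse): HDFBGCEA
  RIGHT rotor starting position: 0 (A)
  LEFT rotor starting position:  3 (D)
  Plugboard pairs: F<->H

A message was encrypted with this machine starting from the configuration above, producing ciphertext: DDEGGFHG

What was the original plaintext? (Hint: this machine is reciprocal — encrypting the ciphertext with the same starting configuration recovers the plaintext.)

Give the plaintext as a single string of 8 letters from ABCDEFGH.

Char 1 ('D'): step: R->1, L=3; D->plug->D->R->C->L->D->refl->B->L'->F->R'->B->plug->B
Char 2 ('D'): step: R->2, L=3; D->plug->D->R->C->L->D->refl->B->L'->F->R'->B->plug->B
Char 3 ('E'): step: R->3, L=3; E->plug->E->R->F->L->B->refl->D->L'->C->R'->F->plug->H
Char 4 ('G'): step: R->4, L=3; G->plug->G->R->C->L->D->refl->B->L'->F->R'->C->plug->C
Char 5 ('G'): step: R->5, L=3; G->plug->G->R->C->L->D->refl->B->L'->F->R'->E->plug->E
Char 6 ('F'): step: R->6, L=3; F->plug->H->R->G->L->C->refl->F->L'->H->R'->C->plug->C
Char 7 ('H'): step: R->7, L=3; H->plug->F->R->E->L->A->refl->H->L'->D->R'->C->plug->C
Char 8 ('G'): step: R->0, L->4 (L advanced); G->plug->G->R->B->L->C->refl->F->L'->H->R'->D->plug->D

Answer: BBHCECCD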